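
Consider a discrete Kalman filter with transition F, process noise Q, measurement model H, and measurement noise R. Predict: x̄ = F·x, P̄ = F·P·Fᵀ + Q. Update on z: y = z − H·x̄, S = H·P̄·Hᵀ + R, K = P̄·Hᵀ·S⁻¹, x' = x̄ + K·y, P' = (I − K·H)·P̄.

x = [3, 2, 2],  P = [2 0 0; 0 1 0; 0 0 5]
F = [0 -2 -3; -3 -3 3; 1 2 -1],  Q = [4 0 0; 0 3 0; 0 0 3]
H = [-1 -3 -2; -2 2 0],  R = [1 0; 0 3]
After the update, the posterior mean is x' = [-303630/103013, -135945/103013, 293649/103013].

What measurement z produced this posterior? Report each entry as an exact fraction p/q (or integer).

z = [1, 3]

x̄ = F·x = [-10, -9, 5]
P̄ = F·P·Fᵀ + Q = [53 -39 11; -39 75 -27; 11 -27 14]
S = H·P̄·Hᵀ + R = [271 -348; -348 827]
K = P̄·Hᵀ·S⁻¹ = [-29298/103013 -35248/103013; -29820/103013 15852/103013; 8286/103013 -5980/103013]
x' − x̄ = [726500/103013, 791172/103013, -221416/103013] = K·y
y = (KᵀK)⁻¹·Kᵀ·(x' − x̄) = [-26, 1]
z = y + H·x̄ = [-26, 1] + [27, 2] = [1, 3]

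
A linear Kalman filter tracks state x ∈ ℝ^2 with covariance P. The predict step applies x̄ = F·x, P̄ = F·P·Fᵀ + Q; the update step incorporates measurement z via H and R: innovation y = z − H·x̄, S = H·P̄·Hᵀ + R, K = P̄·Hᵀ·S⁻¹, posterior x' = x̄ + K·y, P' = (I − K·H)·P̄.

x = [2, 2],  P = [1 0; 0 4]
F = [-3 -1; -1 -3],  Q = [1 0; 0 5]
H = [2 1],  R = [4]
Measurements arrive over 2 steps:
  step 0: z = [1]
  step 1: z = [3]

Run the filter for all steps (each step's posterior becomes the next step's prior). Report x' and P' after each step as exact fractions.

step 0: x̄ = F·x = [-8, -8]
step 0: P̄ = F·P·Fᵀ + Q = [14 15; 15 42]
step 0: y = z − H·x̄ = [25]
step 0: S = H·P̄·Hᵀ + R = [162]
step 0: K = P̄·Hᵀ·S⁻¹ = [43/162; 4/9]
step 0: x' = x̄ + K·y = [-221/162, 28/9]
step 0: P' = (I − K·H)·P̄ = [419/162 -37/9; -37/9 10]
step 1: x̄ = F·x = [53/54, -1291/162]
step 1: P̄ = F·P·Fᵀ + Q = [173/18 -181/54; -181/54 11813/162]
step 1: y = z − H·x̄ = [1459/162]
step 1: S = H·P̄·Hᵀ + R = [16517/162]
step 1: K = P̄·Hᵀ·S⁻¹ = [2571/16517; 10727/16517]
step 1: x' = x̄ + K·y = [39366/16517, -35017/16517]
step 1: P' = (I − K·H)·P̄ = [117944/16517 -225604/16517; -225604/16517 494116/16517]

step 0: x' = [-221/162, 28/9], P' = [419/162 -37/9; -37/9 10]
step 1: x' = [39366/16517, -35017/16517], P' = [117944/16517 -225604/16517; -225604/16517 494116/16517]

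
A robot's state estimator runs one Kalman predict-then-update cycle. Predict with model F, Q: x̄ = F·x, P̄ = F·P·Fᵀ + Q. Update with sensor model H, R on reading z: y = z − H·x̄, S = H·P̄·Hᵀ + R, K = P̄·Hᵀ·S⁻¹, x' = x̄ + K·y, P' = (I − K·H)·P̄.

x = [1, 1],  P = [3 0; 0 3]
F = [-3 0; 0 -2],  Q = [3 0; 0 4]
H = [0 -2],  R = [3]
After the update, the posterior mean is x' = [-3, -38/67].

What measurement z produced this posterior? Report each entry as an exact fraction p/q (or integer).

z = [1]

x̄ = F·x = [-3, -2]
P̄ = F·P·Fᵀ + Q = [30 0; 0 16]
S = H·P̄·Hᵀ + R = [67]
K = P̄·Hᵀ·S⁻¹ = [0; -32/67]
x' − x̄ = [0, 96/67] = K·y
y = (KᵀK)⁻¹·Kᵀ·(x' − x̄) = [-3]
z = y + H·x̄ = [-3] + [4] = [1]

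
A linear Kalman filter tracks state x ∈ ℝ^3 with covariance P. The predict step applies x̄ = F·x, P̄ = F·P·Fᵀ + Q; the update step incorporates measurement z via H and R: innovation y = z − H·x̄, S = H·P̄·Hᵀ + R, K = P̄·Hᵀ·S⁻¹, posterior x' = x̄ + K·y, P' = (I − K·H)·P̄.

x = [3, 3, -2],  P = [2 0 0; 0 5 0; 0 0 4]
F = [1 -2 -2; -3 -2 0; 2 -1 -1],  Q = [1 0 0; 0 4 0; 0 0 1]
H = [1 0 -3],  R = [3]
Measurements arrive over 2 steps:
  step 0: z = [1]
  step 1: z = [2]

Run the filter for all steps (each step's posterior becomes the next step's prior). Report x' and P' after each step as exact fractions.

step 0: x̄ = F·x = [1, -15, 5]
step 0: P̄ = F·P·Fᵀ + Q = [39 14 22; 14 42 -2; 22 -2 18]
step 0: y = z − H·x̄ = [15]
step 0: S = H·P̄·Hᵀ + R = [72]
step 0: K = P̄·Hᵀ·S⁻¹ = [-3/8; 5/18; -4/9]
step 0: x' = x̄ + K·y = [-37/8, -65/6, -5/3]
step 0: P' = (I − K·H)·P̄ = [231/8 43/2 10; 43/2 328/9 62/9; 10 62/9 34/9]
step 1: x̄ = F·x = [163/8, 853/24, 13/4]
step 1: P̄ = F·P·Fᵀ + Q = [959/8 5585/24 33/4; 5585/24 48071/72 -937/12; 33/4 -937/12 89/2]
step 1: y = z − H·x̄ = [-69/8]
step 1: S = H·P̄·Hᵀ + R = [3791/8]
step 1: K = P̄·Hᵀ·S⁻¹ = [761/3791; 11207/11373; -1002/3791]
step 1: x' = x̄ + K·y = [70678/3791, 307555/11373, 20963/3791]
step 1: P' = (I − K·H)·P̄ = [382056/3791 526842/3791 126591/3791; 526842/3791 786671/3791 515635/11373; 126591/3791 515635/11373 43199/3791]

step 0: x' = [-37/8, -65/6, -5/3], P' = [231/8 43/2 10; 43/2 328/9 62/9; 10 62/9 34/9]
step 1: x' = [70678/3791, 307555/11373, 20963/3791], P' = [382056/3791 526842/3791 126591/3791; 526842/3791 786671/3791 515635/11373; 126591/3791 515635/11373 43199/3791]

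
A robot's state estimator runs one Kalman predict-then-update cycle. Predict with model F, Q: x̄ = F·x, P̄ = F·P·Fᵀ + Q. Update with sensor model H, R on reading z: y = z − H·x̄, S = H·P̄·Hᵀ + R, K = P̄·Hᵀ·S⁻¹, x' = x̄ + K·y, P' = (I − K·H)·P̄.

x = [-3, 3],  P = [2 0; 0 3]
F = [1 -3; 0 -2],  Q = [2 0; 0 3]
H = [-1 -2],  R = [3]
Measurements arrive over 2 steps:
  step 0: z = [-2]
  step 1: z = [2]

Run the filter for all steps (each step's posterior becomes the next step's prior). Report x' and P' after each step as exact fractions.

step 0: x̄ = F·x = [-12, -6]
step 0: P̄ = F·P·Fᵀ + Q = [31 18; 18 15]
step 0: y = z − H·x̄ = [-26]
step 0: S = H·P̄·Hᵀ + R = [166]
step 0: K = P̄·Hᵀ·S⁻¹ = [-67/166; -24/83]
step 0: x' = x̄ + K·y = [-125/83, 126/83]
step 0: P' = (I − K·H)·P̄ = [657/166 -114/83; -114/83 93/83]
step 1: x̄ = F·x = [-503/83, -252/83]
step 1: P̄ = F·P·Fᵀ + Q = [4031/166 786/83; 786/83 621/83]
step 1: y = z − H·x̄ = [-841/83]
step 1: S = H·P̄·Hᵀ + R = [15785/166]
step 1: K = P̄·Hᵀ·S⁻¹ = [-5/11; -4056/15785]
step 1: x' = x̄ + K·y = [-16/11, -6828/15785]
step 1: P' = (I − K·H)·P̄ = [51/11 -18/11; -18/11 18999/15785]

step 0: x' = [-125/83, 126/83], P' = [657/166 -114/83; -114/83 93/83]
step 1: x' = [-16/11, -6828/15785], P' = [51/11 -18/11; -18/11 18999/15785]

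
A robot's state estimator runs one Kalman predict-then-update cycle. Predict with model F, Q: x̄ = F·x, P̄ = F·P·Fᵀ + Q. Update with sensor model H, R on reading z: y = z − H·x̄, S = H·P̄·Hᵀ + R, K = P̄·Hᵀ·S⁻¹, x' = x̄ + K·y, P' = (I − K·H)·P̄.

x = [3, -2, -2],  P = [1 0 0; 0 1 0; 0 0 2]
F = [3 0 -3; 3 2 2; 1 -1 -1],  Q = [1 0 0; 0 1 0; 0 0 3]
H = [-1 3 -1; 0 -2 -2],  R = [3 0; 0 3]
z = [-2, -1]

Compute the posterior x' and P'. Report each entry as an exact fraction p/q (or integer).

x' = [35092/9357, 5245/9357, 7789/18714]
P' = [88718/9357 21581/9357 -15728/9357; 21581/9357 7418/9357 -4229/9357; -15728/9357 -4229/9357 15463/18714]

x̄ = F·x = [15, 1, 7]
P̄ = F·P·Fᵀ + Q = [28 -3 9; -3 22 -3; 9 -3 7]
y = z − H·x̄ = [17, 15]
S = H·P̄·Hᵀ + R = [290 -94; -94 95]
K = P̄·Hᵀ·S⁻¹ = [-2749/9357 -3902/9357; 1634/9357 -2126/9357; -3127/18714 -2335/9357]
x' = x̄ + K·y = [35092/9357, 5245/9357, 7789/18714]
P' = (I − K·H)·P̄ = [88718/9357 21581/9357 -15728/9357; 21581/9357 7418/9357 -4229/9357; -15728/9357 -4229/9357 15463/18714]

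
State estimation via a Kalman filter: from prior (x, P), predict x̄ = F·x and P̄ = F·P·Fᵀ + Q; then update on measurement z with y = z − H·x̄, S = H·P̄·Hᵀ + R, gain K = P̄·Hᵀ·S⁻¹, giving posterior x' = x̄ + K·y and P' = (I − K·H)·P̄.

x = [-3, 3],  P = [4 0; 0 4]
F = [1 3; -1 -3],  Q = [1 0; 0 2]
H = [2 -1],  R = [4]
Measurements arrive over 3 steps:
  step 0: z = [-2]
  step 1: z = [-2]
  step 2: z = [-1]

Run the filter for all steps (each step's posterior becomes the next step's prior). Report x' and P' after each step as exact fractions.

step 0: x' = [-22/37, 22/37], P' = [143/185 42/185; 42/185 328/185]
step 1: x' = [-19942/31973, 19942/31973], P' = [24539/31973 7434/31973; 7434/31973 56512/31973]
step 2: x' = [-1637663/5519489, 1637663/5519489], P' = [4236095/5519489 1283394/5519489; 1283394/5519489 9755584/5519489]

step 0: x̄ = F·x = [6, -6]
step 0: P̄ = F·P·Fᵀ + Q = [41 -40; -40 42]
step 0: y = z − H·x̄ = [-20]
step 0: S = H·P̄·Hᵀ + R = [370]
step 0: K = P̄·Hᵀ·S⁻¹ = [61/185; -61/185]
step 0: x' = x̄ + K·y = [-22/37, 22/37]
step 0: P' = (I − K·H)·P̄ = [143/185 42/185; 42/185 328/185]
step 1: x̄ = F·x = [44/37, -44/37]
step 1: P̄ = F·P·Fᵀ + Q = [3532/185 -3347/185; -3347/185 3717/185]
step 1: y = z − H·x̄ = [-206/37]
step 1: S = H·P̄·Hᵀ + R = [31973/185]
step 1: K = P̄·Hᵀ·S⁻¹ = [10411/31973; -10411/31973]
step 1: x' = x̄ + K·y = [-19942/31973, 19942/31973]
step 1: P' = (I − K·H)·P̄ = [24539/31973 7434/31973; 7434/31973 56512/31973]
step 2: x̄ = F·x = [39884/31973, -39884/31973]
step 2: P̄ = F·P·Fᵀ + Q = [609724/31973 -577751/31973; -577751/31973 641697/31973]
step 2: y = z − H·x̄ = [-151625/31973]
step 2: S = H·P̄·Hᵀ + R = [5519489/31973]
step 2: K = P̄·Hᵀ·S⁻¹ = [1797199/5519489; -1797199/5519489]
step 2: x' = x̄ + K·y = [-1637663/5519489, 1637663/5519489]
step 2: P' = (I − K·H)·P̄ = [4236095/5519489 1283394/5519489; 1283394/5519489 9755584/5519489]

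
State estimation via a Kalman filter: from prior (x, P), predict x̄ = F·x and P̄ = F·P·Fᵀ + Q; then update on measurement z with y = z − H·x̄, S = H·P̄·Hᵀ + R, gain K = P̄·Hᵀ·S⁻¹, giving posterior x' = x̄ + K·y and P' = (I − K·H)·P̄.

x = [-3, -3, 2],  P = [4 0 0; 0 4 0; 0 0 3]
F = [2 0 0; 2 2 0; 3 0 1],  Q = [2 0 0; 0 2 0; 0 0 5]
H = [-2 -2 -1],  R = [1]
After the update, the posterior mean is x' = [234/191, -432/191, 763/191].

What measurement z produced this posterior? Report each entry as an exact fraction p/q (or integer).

z = [-2]

x̄ = F·x = [-6, -12, -7]
P̄ = F·P·Fᵀ + Q = [18 16 24; 16 34 24; 24 24 44]
S = H·P̄·Hᵀ + R = [573]
K = P̄·Hᵀ·S⁻¹ = [-92/573; -124/573; -140/573]
x' − x̄ = [1380/191, 1860/191, 2100/191] = K·y
y = (KᵀK)⁻¹·Kᵀ·(x' − x̄) = [-45]
z = y + H·x̄ = [-45] + [43] = [-2]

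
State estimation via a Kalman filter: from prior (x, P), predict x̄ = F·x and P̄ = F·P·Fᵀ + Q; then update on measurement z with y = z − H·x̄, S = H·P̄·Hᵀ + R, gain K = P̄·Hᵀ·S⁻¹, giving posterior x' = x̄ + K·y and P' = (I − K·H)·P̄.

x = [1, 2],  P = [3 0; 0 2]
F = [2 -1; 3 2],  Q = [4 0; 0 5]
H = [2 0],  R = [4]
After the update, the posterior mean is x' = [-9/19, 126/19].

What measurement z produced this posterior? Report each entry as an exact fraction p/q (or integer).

z = [-1]

x̄ = F·x = [0, 7]
P̄ = F·P·Fᵀ + Q = [18 14; 14 40]
S = H·P̄·Hᵀ + R = [76]
K = P̄·Hᵀ·S⁻¹ = [9/19; 7/19]
x' − x̄ = [-9/19, -7/19] = K·y
y = (KᵀK)⁻¹·Kᵀ·(x' − x̄) = [-1]
z = y + H·x̄ = [-1] + [0] = [-1]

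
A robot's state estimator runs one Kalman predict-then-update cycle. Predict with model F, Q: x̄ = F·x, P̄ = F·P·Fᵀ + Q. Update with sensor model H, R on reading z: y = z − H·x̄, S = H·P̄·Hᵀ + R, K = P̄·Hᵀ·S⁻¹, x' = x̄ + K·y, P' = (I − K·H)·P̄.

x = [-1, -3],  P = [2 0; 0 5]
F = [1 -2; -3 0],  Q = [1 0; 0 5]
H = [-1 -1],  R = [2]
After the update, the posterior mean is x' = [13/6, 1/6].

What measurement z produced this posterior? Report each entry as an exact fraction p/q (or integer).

z = [-2]

x̄ = F·x = [5, 3]
P̄ = F·P·Fᵀ + Q = [23 -6; -6 23]
S = H·P̄·Hᵀ + R = [36]
K = P̄·Hᵀ·S⁻¹ = [-17/36; -17/36]
x' − x̄ = [-17/6, -17/6] = K·y
y = (KᵀK)⁻¹·Kᵀ·(x' − x̄) = [6]
z = y + H·x̄ = [6] + [-8] = [-2]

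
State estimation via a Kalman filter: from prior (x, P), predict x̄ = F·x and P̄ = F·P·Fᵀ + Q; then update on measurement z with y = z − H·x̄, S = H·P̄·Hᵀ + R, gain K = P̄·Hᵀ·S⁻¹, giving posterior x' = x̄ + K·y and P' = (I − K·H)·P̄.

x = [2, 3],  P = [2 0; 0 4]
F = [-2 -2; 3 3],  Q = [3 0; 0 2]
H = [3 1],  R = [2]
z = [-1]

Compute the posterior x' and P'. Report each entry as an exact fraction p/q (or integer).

x̄ = F·x = [-10, 15]
P̄ = F·P·Fᵀ + Q = [27 -36; -36 56]
y = z − H·x̄ = [14]
S = H·P̄·Hᵀ + R = [85]
K = P̄·Hᵀ·S⁻¹ = [9/17; -52/85]
x' = x̄ + K·y = [-44/17, 547/85]
P' = (I − K·H)·P̄ = [54/17 -144/17; -144/17 2056/85]

x' = [-44/17, 547/85]
P' = [54/17 -144/17; -144/17 2056/85]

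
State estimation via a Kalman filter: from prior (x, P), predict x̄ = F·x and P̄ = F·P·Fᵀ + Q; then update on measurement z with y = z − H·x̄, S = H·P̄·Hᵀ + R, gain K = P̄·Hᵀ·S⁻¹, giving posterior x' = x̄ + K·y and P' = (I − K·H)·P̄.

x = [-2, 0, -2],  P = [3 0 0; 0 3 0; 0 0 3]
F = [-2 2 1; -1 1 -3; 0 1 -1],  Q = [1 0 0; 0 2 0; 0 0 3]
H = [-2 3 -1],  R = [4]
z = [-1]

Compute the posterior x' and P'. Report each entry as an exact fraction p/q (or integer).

x' = [819/172, 1099/344, 289/344]
P' = [1783/86 2691/172 1041/172; 2691/172 4471/344 2301/344; 1041/172 2301/344 2655/344]

x̄ = F·x = [2, 8, 2]
P̄ = F·P·Fᵀ + Q = [28 3 3; 3 35 12; 3 12 9]
y = z − H·x̄ = [-19]
S = H·P̄·Hᵀ + R = [344]
K = P̄·Hᵀ·S⁻¹ = [-25/172; 87/344; 21/344]
x' = x̄ + K·y = [819/172, 1099/344, 289/344]
P' = (I − K·H)·P̄ = [1783/86 2691/172 1041/172; 2691/172 4471/344 2301/344; 1041/172 2301/344 2655/344]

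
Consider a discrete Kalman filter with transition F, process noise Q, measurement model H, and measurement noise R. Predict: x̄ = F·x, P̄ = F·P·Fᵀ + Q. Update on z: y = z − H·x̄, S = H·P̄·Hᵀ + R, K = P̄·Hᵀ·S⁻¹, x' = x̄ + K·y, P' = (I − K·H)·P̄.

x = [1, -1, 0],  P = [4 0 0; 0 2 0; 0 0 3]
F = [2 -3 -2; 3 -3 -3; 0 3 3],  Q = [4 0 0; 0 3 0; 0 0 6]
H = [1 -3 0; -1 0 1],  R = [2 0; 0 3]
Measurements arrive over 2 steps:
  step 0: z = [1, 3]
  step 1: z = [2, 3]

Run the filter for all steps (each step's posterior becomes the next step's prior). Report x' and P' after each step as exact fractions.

step 0: x̄ = F·x = [5, 6, -3]
step 0: P̄ = F·P·Fᵀ + Q = [50 60 -36; 60 84 -45; -36 -45 51]
step 0: y = z − H·x̄ = [14, 11]
step 0: S = H·P̄·Hᵀ + R = [448 229; 229 176]
step 0: K = P̄·Hᵀ·S⁻¹ = [-3186/26407 -8758/26407; -9747/26407 -3072/26407; -2499/26407 16305/26407]
step 0: x' = x̄ + K·y = [-8907/26407, -11808/26407, 65148/26407]
step 0: P' = (I − K·H)·P̄ = [152982/26407 53118/26407 126708/26407; 53118/26407 24204/26407 43902/26407; 126708/26407 43902/26407 175623/26407]
step 1: x̄ = F·x = [-112686/26407, -186741/26407, 160020/26407]
step 1: P̄ = F·P·Fᵀ + Q = [513628/26407 530730/26407 -851148/26407; 530730/26407 807870/26407 -970245/26407; -851148/26407 -970245/26407 2747121/26407]
step 1: y = z − H·x̄ = [-394723/26407, -193485/26407]
step 1: S = H·P̄·Hᵀ + R = [4652892/26407 3138149/26407; 3138149/26407 5042266/26407]
step 1: K = P̄·Hᵀ·S⁻¹ = [-43758324/515512553 -112298522/515512553; -183062115/515512553 -39524940/515512553; -34343877/515512553 389255355/515512553]
step 1: x' = x̄ + K·y = [-722935248/515512553, -619571304/515512553, 785154108/515512553]
step 1: P' = (I − K·H)·P̄ = [2435842332/515512553 841119660/515512553 2098946766/515512553; 841119660/515512553 402414630/515512553 722544840/515512553; 2098946766/515512553 722544840/515512553 3266712831/515512553]

step 0: x' = [-8907/26407, -11808/26407, 65148/26407], P' = [152982/26407 53118/26407 126708/26407; 53118/26407 24204/26407 43902/26407; 126708/26407 43902/26407 175623/26407]
step 1: x' = [-722935248/515512553, -619571304/515512553, 785154108/515512553], P' = [2435842332/515512553 841119660/515512553 2098946766/515512553; 841119660/515512553 402414630/515512553 722544840/515512553; 2098946766/515512553 722544840/515512553 3266712831/515512553]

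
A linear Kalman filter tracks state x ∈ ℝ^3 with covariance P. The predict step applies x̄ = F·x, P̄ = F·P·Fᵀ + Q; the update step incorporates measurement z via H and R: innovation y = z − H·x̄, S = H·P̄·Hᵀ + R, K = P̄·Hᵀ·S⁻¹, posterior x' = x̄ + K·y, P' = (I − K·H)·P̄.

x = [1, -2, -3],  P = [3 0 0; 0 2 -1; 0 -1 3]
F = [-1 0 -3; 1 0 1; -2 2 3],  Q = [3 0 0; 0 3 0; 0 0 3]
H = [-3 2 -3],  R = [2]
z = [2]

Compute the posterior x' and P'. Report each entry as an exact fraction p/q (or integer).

x' = [5482/539, -1843/539, -7080/539]
P' = [11703/539 -2490/539 -13311/539; -2490/539 2250/539 3956/539; -13311/539 3956/539 15993/539]

x̄ = F·x = [8, -2, -15]
P̄ = F·P·Fᵀ + Q = [33 -12 -15; -12 9 1; -15 1 38]
y = z − H·x̄ = [-15]
S = H·P̄·Hᵀ + R = [539]
K = P̄·Hᵀ·S⁻¹ = [-78/539; 51/539; -67/539]
x' = x̄ + K·y = [5482/539, -1843/539, -7080/539]
P' = (I − K·H)·P̄ = [11703/539 -2490/539 -13311/539; -2490/539 2250/539 3956/539; -13311/539 3956/539 15993/539]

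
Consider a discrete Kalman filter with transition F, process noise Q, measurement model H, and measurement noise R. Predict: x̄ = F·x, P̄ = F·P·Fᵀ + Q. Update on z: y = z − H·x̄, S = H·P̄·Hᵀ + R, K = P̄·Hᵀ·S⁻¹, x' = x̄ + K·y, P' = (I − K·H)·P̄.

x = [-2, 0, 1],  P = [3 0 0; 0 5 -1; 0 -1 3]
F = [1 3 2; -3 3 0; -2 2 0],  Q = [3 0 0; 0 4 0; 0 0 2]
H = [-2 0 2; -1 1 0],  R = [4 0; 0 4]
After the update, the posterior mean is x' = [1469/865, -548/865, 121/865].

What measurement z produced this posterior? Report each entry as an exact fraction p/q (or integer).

z = [-3, -3]

x̄ = F·x = [0, 6, 4]
P̄ = F·P·Fᵀ + Q = [51 30 20; 30 76 48; 20 48 34]
S = H·P̄·Hᵀ + R = [184 98; 98 71]
K = P̄·Hᵀ·S⁻¹ = [-586/865 553/865; -488/865 1234/865; -189/865 602/865]
x' − x̄ = [1469/865, -5738/865, -3339/865] = K·y
y = (KᵀK)⁻¹·Kᵀ·(x' − x̄) = [-11, -9]
z = y + H·x̄ = [-11, -9] + [8, 6] = [-3, -3]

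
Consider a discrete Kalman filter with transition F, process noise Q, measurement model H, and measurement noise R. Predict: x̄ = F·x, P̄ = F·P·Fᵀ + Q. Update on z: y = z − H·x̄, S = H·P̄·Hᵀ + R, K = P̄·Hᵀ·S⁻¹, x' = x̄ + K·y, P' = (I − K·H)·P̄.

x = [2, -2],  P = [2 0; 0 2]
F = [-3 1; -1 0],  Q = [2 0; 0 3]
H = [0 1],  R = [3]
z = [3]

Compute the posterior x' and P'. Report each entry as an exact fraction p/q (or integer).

x' = [-17/4, 9/8]
P' = [35/2 9/4; 9/4 15/8]

x̄ = F·x = [-8, -2]
P̄ = F·P·Fᵀ + Q = [22 6; 6 5]
y = z − H·x̄ = [5]
S = H·P̄·Hᵀ + R = [8]
K = P̄·Hᵀ·S⁻¹ = [3/4; 5/8]
x' = x̄ + K·y = [-17/4, 9/8]
P' = (I − K·H)·P̄ = [35/2 9/4; 9/4 15/8]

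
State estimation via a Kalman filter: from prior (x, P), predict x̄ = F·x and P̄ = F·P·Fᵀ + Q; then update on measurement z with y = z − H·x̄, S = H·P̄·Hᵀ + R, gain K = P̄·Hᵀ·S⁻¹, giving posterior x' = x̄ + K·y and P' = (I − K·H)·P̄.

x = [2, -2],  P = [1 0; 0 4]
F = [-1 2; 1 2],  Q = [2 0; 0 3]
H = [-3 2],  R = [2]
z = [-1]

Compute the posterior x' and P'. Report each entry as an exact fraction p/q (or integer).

x̄ = F·x = [-6, -2]
P̄ = F·P·Fᵀ + Q = [19 15; 15 20]
y = z − H·x̄ = [-15]
S = H·P̄·Hᵀ + R = [73]
K = P̄·Hᵀ·S⁻¹ = [-27/73; -5/73]
x' = x̄ + K·y = [-33/73, -71/73]
P' = (I − K·H)·P̄ = [658/73 960/73; 960/73 1435/73]

x' = [-33/73, -71/73]
P' = [658/73 960/73; 960/73 1435/73]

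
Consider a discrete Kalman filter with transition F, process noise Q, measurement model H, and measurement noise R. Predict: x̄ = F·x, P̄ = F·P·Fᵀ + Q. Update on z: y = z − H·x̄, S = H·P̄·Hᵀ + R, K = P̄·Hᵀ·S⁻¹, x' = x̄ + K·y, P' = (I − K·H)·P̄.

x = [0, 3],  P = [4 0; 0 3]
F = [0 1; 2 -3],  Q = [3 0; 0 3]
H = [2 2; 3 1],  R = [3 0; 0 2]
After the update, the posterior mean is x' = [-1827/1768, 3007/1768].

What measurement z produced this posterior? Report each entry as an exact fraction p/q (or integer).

x̄ = F·x = [3, -9]
P̄ = F·P·Fᵀ + Q = [6 -9; -9 46]
S = H·P̄·Hᵀ + R = [139 56; 56 48]
K = P̄·Hᵀ·S⁻¹ = [-99/442 1587/3536; 311/442 -1503/3536]
x' − x̄ = [-7131/1768, 18919/1768] = K·y
y = (KᵀK)⁻¹·Kᵀ·(x' − x̄) = [14, -2]
z = y + H·x̄ = [14, -2] + [-12, 0] = [2, -2]

z = [2, -2]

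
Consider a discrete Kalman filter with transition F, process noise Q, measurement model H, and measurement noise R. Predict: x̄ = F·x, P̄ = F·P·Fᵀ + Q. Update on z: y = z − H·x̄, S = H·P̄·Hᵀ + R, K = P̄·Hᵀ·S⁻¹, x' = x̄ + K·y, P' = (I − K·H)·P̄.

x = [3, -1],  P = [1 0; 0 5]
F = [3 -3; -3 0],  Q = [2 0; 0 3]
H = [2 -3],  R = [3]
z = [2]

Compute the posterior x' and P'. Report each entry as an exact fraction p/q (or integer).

x̄ = F·x = [12, -9]
P̄ = F·P·Fᵀ + Q = [56 -9; -9 12]
y = z − H·x̄ = [-49]
S = H·P̄·Hᵀ + R = [443]
K = P̄·Hᵀ·S⁻¹ = [139/443; -54/443]
x' = x̄ + K·y = [-1495/443, -1341/443]
P' = (I − K·H)·P̄ = [5487/443 3519/443; 3519/443 2400/443]

x' = [-1495/443, -1341/443]
P' = [5487/443 3519/443; 3519/443 2400/443]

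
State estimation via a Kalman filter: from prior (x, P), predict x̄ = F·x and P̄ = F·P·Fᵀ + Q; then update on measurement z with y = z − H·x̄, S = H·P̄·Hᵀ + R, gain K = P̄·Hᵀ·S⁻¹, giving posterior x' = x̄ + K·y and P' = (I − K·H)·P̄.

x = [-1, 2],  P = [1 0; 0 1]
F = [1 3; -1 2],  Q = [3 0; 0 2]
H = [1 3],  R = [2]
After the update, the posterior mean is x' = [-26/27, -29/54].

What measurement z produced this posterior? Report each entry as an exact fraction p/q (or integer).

z = [-3]

x̄ = F·x = [5, 5]
P̄ = F·P·Fᵀ + Q = [13 5; 5 7]
S = H·P̄·Hᵀ + R = [108]
K = P̄·Hᵀ·S⁻¹ = [7/27; 13/54]
x' − x̄ = [-161/27, -299/54] = K·y
y = (KᵀK)⁻¹·Kᵀ·(x' − x̄) = [-23]
z = y + H·x̄ = [-23] + [20] = [-3]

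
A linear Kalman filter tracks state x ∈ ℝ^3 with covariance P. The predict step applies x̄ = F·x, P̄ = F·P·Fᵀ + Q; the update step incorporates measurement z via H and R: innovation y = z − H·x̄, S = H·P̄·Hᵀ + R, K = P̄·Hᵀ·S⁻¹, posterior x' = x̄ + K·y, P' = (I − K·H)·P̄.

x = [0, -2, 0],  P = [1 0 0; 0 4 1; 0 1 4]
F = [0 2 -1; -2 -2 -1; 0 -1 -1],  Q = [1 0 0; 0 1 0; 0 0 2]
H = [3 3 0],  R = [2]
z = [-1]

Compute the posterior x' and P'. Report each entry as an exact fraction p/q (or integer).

x' = [-163/40, 749/200, 37/20]
P' = [127/8 -633/40 -29/4; -633/40 3199/200 147/20; -29/4 147/20 15/2]

x̄ = F·x = [-4, 4, 2]
P̄ = F·P·Fᵀ + Q = [17 -12 -5; -12 29 15; -5 15 12]
y = z − H·x̄ = [-1]
S = H·P̄·Hᵀ + R = [200]
K = P̄·Hᵀ·S⁻¹ = [3/40; 51/200; 3/20]
x' = x̄ + K·y = [-163/40, 749/200, 37/20]
P' = (I − K·H)·P̄ = [127/8 -633/40 -29/4; -633/40 3199/200 147/20; -29/4 147/20 15/2]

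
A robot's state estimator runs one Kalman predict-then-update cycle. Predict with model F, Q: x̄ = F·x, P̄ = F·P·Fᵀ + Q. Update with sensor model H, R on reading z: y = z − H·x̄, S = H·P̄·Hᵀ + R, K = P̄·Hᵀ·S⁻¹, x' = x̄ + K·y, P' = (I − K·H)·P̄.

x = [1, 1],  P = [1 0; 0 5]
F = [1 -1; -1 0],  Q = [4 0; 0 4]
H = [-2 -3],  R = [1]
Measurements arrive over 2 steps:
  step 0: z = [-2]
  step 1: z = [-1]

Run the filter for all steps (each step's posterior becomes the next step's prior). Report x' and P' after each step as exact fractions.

step 0: x̄ = F·x = [0, -1]
step 0: P̄ = F·P·Fᵀ + Q = [10 -1; -1 5]
step 0: y = z − H·x̄ = [-5]
step 0: S = H·P̄·Hᵀ + R = [74]
step 0: K = P̄·Hᵀ·S⁻¹ = [-17/74; -13/74]
step 0: x' = x̄ + K·y = [85/74, -9/74]
step 0: P' = (I − K·H)·P̄ = [451/74 -295/74; -295/74 201/74]
step 1: x̄ = F·x = [47/37, -85/74]
step 1: P̄ = F·P·Fᵀ + Q = [769/37 -373/37; -373/37 747/74]
step 1: y = z − H·x̄ = [-141/74]
step 1: S = H·P̄·Hᵀ + R = [3997/74]
step 1: K = P̄·Hᵀ·S⁻¹ = [-838/3997; -107/571]
step 1: x' = x̄ + K·y = [6674/3997, -452/571]
step 1: P' = (I − K·H)·P̄ = [73583/3997 -6968/571; -6968/571 4681/571]

step 0: x' = [85/74, -9/74], P' = [451/74 -295/74; -295/74 201/74]
step 1: x' = [6674/3997, -452/571], P' = [73583/3997 -6968/571; -6968/571 4681/571]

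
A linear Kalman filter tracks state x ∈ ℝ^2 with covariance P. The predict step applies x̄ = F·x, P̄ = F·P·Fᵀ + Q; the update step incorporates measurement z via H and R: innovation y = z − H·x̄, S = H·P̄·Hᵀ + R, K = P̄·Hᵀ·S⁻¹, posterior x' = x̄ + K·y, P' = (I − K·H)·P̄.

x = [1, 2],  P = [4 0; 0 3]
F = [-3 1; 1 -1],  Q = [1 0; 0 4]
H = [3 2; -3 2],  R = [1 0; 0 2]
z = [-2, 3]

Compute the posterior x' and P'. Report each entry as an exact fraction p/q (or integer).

x' = [-13297/15997, 3351/15997]
P' = [1330/15997 -660/15997; -660/15997 5827/31994]

x̄ = F·x = [-1, -1]
P̄ = F·P·Fᵀ + Q = [40 -15; -15 11]
y = z − H·x̄ = [3, 2]
S = H·P̄·Hᵀ + R = [225 -316; -316 586]
K = P̄·Hᵀ·S⁻¹ = [2670/15997 -2655/15997; 3847/15997 7807/31994]
x' = x̄ + K·y = [-13297/15997, 3351/15997]
P' = (I − K·H)·P̄ = [1330/15997 -660/15997; -660/15997 5827/31994]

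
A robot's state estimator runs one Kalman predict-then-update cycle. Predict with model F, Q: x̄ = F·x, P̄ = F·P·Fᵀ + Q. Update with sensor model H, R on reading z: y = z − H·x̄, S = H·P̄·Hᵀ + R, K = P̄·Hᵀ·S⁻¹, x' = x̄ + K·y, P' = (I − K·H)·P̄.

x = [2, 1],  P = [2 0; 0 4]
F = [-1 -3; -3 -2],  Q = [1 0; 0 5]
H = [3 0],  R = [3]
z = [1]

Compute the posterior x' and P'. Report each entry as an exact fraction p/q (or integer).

x' = [17/59, -232/59]
P' = [39/118 15/59; 15/59 951/59]

x̄ = F·x = [-5, -8]
P̄ = F·P·Fᵀ + Q = [39 30; 30 39]
y = z − H·x̄ = [16]
S = H·P̄·Hᵀ + R = [354]
K = P̄·Hᵀ·S⁻¹ = [39/118; 15/59]
x' = x̄ + K·y = [17/59, -232/59]
P' = (I − K·H)·P̄ = [39/118 15/59; 15/59 951/59]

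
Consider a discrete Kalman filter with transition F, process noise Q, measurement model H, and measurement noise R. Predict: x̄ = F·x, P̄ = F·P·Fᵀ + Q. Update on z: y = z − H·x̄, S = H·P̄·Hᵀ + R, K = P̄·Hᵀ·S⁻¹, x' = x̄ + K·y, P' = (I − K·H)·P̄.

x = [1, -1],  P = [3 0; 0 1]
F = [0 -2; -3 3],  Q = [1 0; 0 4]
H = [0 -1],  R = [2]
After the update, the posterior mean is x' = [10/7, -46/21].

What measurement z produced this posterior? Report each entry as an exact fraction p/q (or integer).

z = [2]

x̄ = F·x = [2, -6]
P̄ = F·P·Fᵀ + Q = [5 -6; -6 40]
S = H·P̄·Hᵀ + R = [42]
K = P̄·Hᵀ·S⁻¹ = [1/7; -20/21]
x' − x̄ = [-4/7, 80/21] = K·y
y = (KᵀK)⁻¹·Kᵀ·(x' − x̄) = [-4]
z = y + H·x̄ = [-4] + [6] = [2]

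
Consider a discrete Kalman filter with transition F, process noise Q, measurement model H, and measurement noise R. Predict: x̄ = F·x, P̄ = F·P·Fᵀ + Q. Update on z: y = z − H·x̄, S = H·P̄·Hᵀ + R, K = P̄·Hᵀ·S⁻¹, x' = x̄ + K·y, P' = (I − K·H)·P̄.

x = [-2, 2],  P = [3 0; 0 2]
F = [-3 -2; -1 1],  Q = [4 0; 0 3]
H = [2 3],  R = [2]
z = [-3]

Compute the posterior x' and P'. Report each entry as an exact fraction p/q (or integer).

x̄ = F·x = [2, 4]
P̄ = F·P·Fᵀ + Q = [39 5; 5 8]
y = z − H·x̄ = [-19]
S = H·P̄·Hᵀ + R = [290]
K = P̄·Hᵀ·S⁻¹ = [93/290; 17/145]
x' = x̄ + K·y = [-1187/290, 257/145]
P' = (I − K·H)·P̄ = [2661/290 -856/145; -856/145 582/145]

x' = [-1187/290, 257/145]
P' = [2661/290 -856/145; -856/145 582/145]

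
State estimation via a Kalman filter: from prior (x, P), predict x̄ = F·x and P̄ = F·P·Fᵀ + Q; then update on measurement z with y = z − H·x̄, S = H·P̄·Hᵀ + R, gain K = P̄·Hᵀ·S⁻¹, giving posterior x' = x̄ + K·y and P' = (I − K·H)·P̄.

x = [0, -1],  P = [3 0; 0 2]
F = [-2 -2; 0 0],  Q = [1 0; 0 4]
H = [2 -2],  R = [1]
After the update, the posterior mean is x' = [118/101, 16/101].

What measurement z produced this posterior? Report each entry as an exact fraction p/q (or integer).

x̄ = F·x = [2, 0]
P̄ = F·P·Fᵀ + Q = [21 0; 0 4]
S = H·P̄·Hᵀ + R = [101]
K = P̄·Hᵀ·S⁻¹ = [42/101; -8/101]
x' − x̄ = [-84/101, 16/101] = K·y
y = (KᵀK)⁻¹·Kᵀ·(x' − x̄) = [-2]
z = y + H·x̄ = [-2] + [4] = [2]

z = [2]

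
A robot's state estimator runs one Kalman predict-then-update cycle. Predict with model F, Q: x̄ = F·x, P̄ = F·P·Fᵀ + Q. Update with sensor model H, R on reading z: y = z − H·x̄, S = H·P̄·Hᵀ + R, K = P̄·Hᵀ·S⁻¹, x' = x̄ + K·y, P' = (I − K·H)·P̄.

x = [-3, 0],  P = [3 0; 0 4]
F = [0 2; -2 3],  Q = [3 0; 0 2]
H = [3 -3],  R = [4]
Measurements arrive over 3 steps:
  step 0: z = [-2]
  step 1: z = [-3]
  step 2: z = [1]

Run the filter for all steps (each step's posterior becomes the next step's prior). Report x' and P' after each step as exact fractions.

step 0: x̄ = F·x = [0, 6]
step 0: P̄ = F·P·Fᵀ + Q = [19 24; 24 50]
step 0: y = z − H·x̄ = [16]
step 0: S = H·P̄·Hᵀ + R = [193]
step 0: K = P̄·Hᵀ·S⁻¹ = [-15/193; -78/193]
step 0: x' = x̄ + K·y = [-240/193, -90/193]
step 0: P' = (I − K·H)·P̄ = [3442/193 3462/193; 3462/193 3566/193]
step 1: x̄ = F·x = [-180/193, 210/193]
step 1: P̄ = F·P·Fᵀ + Q = [14843/193 7548/193; 7548/193 4704/193]
step 1: y = z − H·x̄ = [591/193]
step 1: S = H·P̄·Hᵀ + R = [40831/193]
step 1: K = P̄·Hᵀ·S⁻¹ = [21885/40831; 8532/40831]
step 1: x' = x̄ + K·y = [28935/40831, 70554/40831]
step 1: P' = (I − K·H)·P̄ = [658556/40831 629376/40831; 629376/40831 618000/40831]
step 2: x̄ = F·x = [141108/40831, 153792/40831]
step 2: P̄ = F·P·Fᵀ + Q = [2594493/40831 1190496/40831; 1190496/40831 725374/40831]
step 2: y = z − H·x̄ = [11269/5833]
step 2: S = H·P̄·Hᵀ + R = [1230457/5833]
step 2: K = P̄·Hᵀ·S⁻¹ = [601713/1230457; 199338/1230457]
step 2: x' = x̄ + K·y = [37903695/8613199, 35137806/8613199]
step 2: P' = (I − K·H)·P̄ = [112806846/8613199 107190858/8613199; 107190858/8613199 105330370/8613199]

step 0: x' = [-240/193, -90/193], P' = [3442/193 3462/193; 3462/193 3566/193]
step 1: x' = [28935/40831, 70554/40831], P' = [658556/40831 629376/40831; 629376/40831 618000/40831]
step 2: x' = [37903695/8613199, 35137806/8613199], P' = [112806846/8613199 107190858/8613199; 107190858/8613199 105330370/8613199]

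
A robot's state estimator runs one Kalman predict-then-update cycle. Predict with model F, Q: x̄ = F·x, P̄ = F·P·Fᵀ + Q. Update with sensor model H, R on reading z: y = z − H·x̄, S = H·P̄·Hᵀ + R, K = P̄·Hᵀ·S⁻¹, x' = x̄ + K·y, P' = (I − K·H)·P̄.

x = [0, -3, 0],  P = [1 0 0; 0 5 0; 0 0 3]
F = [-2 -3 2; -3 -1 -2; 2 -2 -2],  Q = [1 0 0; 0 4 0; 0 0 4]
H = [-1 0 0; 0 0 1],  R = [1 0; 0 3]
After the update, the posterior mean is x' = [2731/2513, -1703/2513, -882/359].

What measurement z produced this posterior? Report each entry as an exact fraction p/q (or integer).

x̄ = F·x = [9, 3, 6]
P̄ = F·P·Fᵀ + Q = [62 9 14; 9 30 16; 14 16 40]
S = H·P̄·Hᵀ + R = [63 -14; -14 43]
K = P̄·Hᵀ·S⁻¹ = [-2470/2513 2/359; -163/2513 126/359; -6/359 332/359]
x' − x̄ = [-19886/2513, -9242/2513, -3036/359] = K·y
y = (KᵀK)⁻¹·Kᵀ·(x' − x̄) = [8, -9]
z = y + H·x̄ = [8, -9] + [-9, 6] = [-1, -3]

z = [-1, -3]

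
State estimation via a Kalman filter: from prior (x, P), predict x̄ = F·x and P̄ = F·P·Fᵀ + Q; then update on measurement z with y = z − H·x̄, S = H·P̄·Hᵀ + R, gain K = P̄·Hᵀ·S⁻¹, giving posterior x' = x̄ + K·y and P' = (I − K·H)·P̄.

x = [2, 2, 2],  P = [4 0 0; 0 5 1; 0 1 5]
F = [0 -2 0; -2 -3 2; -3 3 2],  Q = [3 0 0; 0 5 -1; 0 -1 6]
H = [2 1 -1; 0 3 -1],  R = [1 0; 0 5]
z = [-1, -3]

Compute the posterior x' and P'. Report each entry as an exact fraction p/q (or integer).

x̄ = F·x = [-4, -6, 4]
P̄ = F·P·Fᵀ + Q = [23 26 -34; 26 74 -2; -34 -2 119]
y = z − H·x̄ = [17, 19]
S = H·P̄·Hᵀ + R = [530 573; 573 802]
K = P̄·Hᵀ·S⁻¹ = [20836/96731 -1378/96731; -25696/96731 45376/96731; -79953/96731 42047/96731]
x' = x̄ + K·y = [-58894/96731, -155074/96731, -173384/96731]
P' = (I − K·H)·P̄ = [170533/96731 156670/96731 476900/96731; 156670/96731 282958/96731 621994/96731; 476900/96731 621994/96731 1655747/96731]

x' = [-58894/96731, -155074/96731, -173384/96731]
P' = [170533/96731 156670/96731 476900/96731; 156670/96731 282958/96731 621994/96731; 476900/96731 621994/96731 1655747/96731]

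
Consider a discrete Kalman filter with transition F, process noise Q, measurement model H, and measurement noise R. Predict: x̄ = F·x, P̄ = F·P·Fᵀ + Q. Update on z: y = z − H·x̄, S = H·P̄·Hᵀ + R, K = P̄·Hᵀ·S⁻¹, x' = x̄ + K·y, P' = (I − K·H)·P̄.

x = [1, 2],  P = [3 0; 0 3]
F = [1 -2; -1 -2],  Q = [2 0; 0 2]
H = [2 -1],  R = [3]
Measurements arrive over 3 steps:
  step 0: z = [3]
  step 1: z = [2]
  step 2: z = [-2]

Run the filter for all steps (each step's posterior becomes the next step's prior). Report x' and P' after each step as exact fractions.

step 0: x̄ = F·x = [-3, -5]
step 0: P̄ = F·P·Fᵀ + Q = [17 9; 9 17]
step 0: y = z − H·x̄ = [4]
step 0: S = H·P̄·Hᵀ + R = [52]
step 0: K = P̄·Hᵀ·S⁻¹ = [25/52; 1/52]
step 0: x' = x̄ + K·y = [-14/13, -64/13]
step 0: P' = (I − K·H)·P̄ = [259/52 443/52; 443/52 883/52]
step 1: x̄ = F·x = [114/13, 142/13]
step 1: P̄ = F·P·Fᵀ + Q = [2123/52 3273/52; 3273/52 5667/52]
step 1: y = z − H·x̄ = [-60/13]
step 1: S = H·P̄·Hᵀ + R = [1223/52]
step 1: K = P̄·Hᵀ·S⁻¹ = [973/1223; 879/1223]
step 1: x' = x̄ + K·y = [6234/1223, 9302/1223]
step 1: P' = (I − K·H)·P̄ = [31725/1223 60531/1223; 60531/1223 118425/1223]
step 2: x̄ = F·x = [-12370/1223, -24838/1223]
step 2: P̄ = F·P·Fᵀ + Q = [265747/1223 441975/1223; 441975/1223 749995/1223]
step 2: y = z − H·x̄ = [-2544/1223]
step 2: S = H·P̄·Hᵀ + R = [48752/1223]
step 2: K = P̄·Hᵀ·S⁻¹ = [89519/48752; 133955/48752]
step 2: x' = x̄ + K·y = [-42457/3047, -79297/3047]
step 2: P' = (I − K·H)·P̄ = [4040921/48752 7813285/48752; 7813285/48752 15224705/48752]

step 0: x' = [-14/13, -64/13], P' = [259/52 443/52; 443/52 883/52]
step 1: x' = [6234/1223, 9302/1223], P' = [31725/1223 60531/1223; 60531/1223 118425/1223]
step 2: x' = [-42457/3047, -79297/3047], P' = [4040921/48752 7813285/48752; 7813285/48752 15224705/48752]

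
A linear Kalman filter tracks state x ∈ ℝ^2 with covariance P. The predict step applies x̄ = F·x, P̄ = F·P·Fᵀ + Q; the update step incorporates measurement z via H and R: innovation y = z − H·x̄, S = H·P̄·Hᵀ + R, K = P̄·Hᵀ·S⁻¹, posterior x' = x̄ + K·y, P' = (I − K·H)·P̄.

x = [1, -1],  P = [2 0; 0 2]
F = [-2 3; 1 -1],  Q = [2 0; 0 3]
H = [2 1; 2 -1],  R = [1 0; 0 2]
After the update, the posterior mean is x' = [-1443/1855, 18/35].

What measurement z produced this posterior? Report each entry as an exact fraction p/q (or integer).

z = [-1, -2]

x̄ = F·x = [-5, 2]
P̄ = F·P·Fᵀ + Q = [28 -10; -10 7]
S = H·P̄·Hᵀ + R = [80 105; 105 161]
K = P̄·Hᵀ·S⁻¹ = [68/265 90/371; 2/5 -3/7]
x' − x̄ = [7832/1855, -52/35] = K·y
y = (KᵀK)⁻¹·Kᵀ·(x' − x̄) = [7, 10]
z = y + H·x̄ = [7, 10] + [-8, -12] = [-1, -2]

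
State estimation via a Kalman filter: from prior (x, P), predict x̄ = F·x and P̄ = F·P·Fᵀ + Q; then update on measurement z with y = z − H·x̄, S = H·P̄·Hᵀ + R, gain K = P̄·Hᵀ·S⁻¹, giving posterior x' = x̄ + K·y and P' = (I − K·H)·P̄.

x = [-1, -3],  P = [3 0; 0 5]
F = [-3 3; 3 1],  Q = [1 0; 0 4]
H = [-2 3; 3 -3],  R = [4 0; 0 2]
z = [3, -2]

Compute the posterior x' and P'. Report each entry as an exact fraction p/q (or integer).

x̄ = F·x = [-6, -6]
P̄ = F·P·Fᵀ + Q = [73 -12; -12 36]
y = z − H·x̄ = [9, -2]
S = H·P̄·Hᵀ + R = [764 -942; -942 1199]
K = P̄·Hᵀ·S⁻¹ = [2749/3584 1461/1792; 5655/7168 1791/3584]
x' = x̄ + K·y = [-2607/3584, 723/7168]
P' = (I − K·H)·P̄ = [2105/448 3723/896; 3723/896 6849/1792]

x' = [-2607/3584, 723/7168]
P' = [2105/448 3723/896; 3723/896 6849/1792]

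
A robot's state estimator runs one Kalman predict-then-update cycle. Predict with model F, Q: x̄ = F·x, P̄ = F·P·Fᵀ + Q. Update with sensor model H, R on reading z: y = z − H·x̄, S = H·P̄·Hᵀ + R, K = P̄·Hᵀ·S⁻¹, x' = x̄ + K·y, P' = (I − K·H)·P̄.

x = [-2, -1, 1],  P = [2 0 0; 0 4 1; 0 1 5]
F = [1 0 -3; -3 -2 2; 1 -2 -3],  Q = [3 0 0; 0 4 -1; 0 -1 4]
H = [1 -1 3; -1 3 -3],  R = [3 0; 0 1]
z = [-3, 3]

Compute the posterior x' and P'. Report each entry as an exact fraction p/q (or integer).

x̄ = F·x = [-5, 10, -3]
P̄ = F·P·Fᵀ + Q = [50 -30 53; -30 50 -19; 53 -19 79]
y = z − H·x̄ = [21, -41]
S = H·P̄·Hᵀ + R = [1306 -1577; -1577 2052]
K = P̄·Hᵀ·S⁻¹ = [995/10157 -13591/192983; 4875/10157 93473/192983; 653/1451 4873/27569]
x' = x̄ + K·y = [-10679/192983, 42562/192983, -21953/27569]
P' = (I − K·H)·P̄ = [1067146/192983 21562/192983 -47089/27569; 21562/192983 185674/192983 21047/27569; -47089/27569 21047/27569 35119/27569]

x' = [-10679/192983, 42562/192983, -21953/27569]
P' = [1067146/192983 21562/192983 -47089/27569; 21562/192983 185674/192983 21047/27569; -47089/27569 21047/27569 35119/27569]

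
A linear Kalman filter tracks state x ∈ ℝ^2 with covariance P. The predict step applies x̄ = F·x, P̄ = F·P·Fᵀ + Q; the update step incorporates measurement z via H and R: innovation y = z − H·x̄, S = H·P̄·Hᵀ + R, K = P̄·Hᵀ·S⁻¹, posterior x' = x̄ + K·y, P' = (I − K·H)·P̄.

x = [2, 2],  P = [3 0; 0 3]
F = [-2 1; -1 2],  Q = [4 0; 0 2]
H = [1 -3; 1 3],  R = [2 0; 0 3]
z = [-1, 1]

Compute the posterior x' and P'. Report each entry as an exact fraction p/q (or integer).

x' = [-325/1034, 2539/7238]
P' = [1167/1034 87/1034; 87/1034 997/7238]

x̄ = F·x = [-2, 2]
P̄ = F·P·Fᵀ + Q = [19 12; 12 17]
y = z − H·x̄ = [7, -3]
S = H·P̄·Hᵀ + R = [102 -134; -134 247]
K = P̄·Hᵀ·S⁻¹ = [453/1034 238/517; -1191/7238 600/3619]
x' = x̄ + K·y = [-325/1034, 2539/7238]
P' = (I − K·H)·P̄ = [1167/1034 87/1034; 87/1034 997/7238]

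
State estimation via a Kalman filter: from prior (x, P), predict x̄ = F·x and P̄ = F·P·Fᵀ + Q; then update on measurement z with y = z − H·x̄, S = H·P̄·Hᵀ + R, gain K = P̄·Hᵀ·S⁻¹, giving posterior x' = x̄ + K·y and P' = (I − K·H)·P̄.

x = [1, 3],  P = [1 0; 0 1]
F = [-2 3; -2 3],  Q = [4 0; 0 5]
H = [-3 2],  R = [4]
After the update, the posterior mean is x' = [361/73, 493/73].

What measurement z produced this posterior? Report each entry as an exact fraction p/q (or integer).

z = [-1]

x̄ = F·x = [7, 7]
P̄ = F·P·Fᵀ + Q = [17 13; 13 18]
S = H·P̄·Hᵀ + R = [73]
K = P̄·Hᵀ·S⁻¹ = [-25/73; -3/73]
x' − x̄ = [-150/73, -18/73] = K·y
y = (KᵀK)⁻¹·Kᵀ·(x' − x̄) = [6]
z = y + H·x̄ = [6] + [-7] = [-1]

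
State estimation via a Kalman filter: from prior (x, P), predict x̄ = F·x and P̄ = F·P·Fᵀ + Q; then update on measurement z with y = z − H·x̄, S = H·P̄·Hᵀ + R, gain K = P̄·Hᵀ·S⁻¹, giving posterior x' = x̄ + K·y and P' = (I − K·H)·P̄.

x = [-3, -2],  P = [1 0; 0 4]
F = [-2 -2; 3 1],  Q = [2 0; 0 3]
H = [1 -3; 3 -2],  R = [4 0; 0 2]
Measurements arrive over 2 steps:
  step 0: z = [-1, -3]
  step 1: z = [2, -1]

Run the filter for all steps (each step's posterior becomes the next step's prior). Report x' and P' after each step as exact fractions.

step 0: x' = [-2919/2468, -693/2468], P' = [685/1234 571/1234; 571/1234 757/1234]
step 1: x' = [-444473/575530, -462179/575530], P' = [274621/575530 220823/575530; 220823/575530 306669/575530]

step 0: x̄ = F·x = [10, -11]
step 0: P̄ = F·P·Fᵀ + Q = [22 -14; -14 16]
step 0: y = z − H·x̄ = [-44, -55]
step 0: S = H·P̄·Hᵀ + R = [254 316; 316 432]
step 0: K = P̄·Hᵀ·S⁻¹ = [-257/1234 913/2468; -425/1234 199/2468]
step 0: x' = x̄ + K·y = [-2919/2468, -693/2468]
step 0: P' = (I − K·H)·P̄ = [685/1234 571/1234; 571/1234 757/1234]
step 1: x̄ = F·x = [1806/617, -4725/1234]
step 1: P̄ = F·P·Fᵀ + Q = [6402/617 -5096/617; -5096/617 7025/617]
step 1: y = z − H·x̄ = [-15319/1234, -10760/617]
step 1: S = H·P̄·Hᵀ + R = [102671/617 117412/617; 117412/617 148104/617]
step 1: K = P̄·Hᵀ·S⁻¹ = [-48481/287765 382217/1151060; -87398/287765 49131/1151060]
step 1: x' = x̄ + K·y = [-444473/575530, -462179/575530]
step 1: P' = (I − K·H)·P̄ = [274621/575530 220823/575530; 220823/575530 306669/575530]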